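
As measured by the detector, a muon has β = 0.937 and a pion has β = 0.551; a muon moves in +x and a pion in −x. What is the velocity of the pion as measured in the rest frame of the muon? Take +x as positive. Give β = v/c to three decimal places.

β_A = 0.937, β_B = -0.551.
Transform to A's frame with the inverse velocity-addition law: u' = (u − v)/(1 − uv/c²), taking u = β_B and v = β_A.
u' = (-0.551 − 0.937) / (1 − (0.937)(-0.551)) = -1.4880/1.5163 = -0.9813.

β = -0.981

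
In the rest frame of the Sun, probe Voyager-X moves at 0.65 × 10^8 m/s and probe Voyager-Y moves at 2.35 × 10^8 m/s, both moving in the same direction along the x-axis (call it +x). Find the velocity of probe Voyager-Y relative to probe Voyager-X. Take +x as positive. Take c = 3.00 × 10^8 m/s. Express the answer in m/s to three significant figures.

+2.05 × 10^8 m/s

β_A = 0.217, β_B = 0.783 (dividing each by c = 3.00 × 10^8 m/s).
Transform to A's frame with the inverse velocity-addition law: u' = (u − v)/(1 − uv/c²), taking u = β_B and v = β_A.
u' = (0.783 − 0.217) / (1 − (0.217)(0.783)) = 0.5667/0.8303 = 0.6825.
u' = 0.6825 × 3.00 × 10^8 m/s.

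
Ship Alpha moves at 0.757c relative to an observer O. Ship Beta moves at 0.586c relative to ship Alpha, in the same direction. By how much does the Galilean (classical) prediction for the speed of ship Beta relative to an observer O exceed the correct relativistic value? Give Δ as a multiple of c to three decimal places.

Galilean: u_cl = 0.586 + 0.757 = 1.3430.
Relativistic: u_rel = (0.586 + 0.757) / (1 + 0.586·0.757) = 1.3430/1.4436 = 0.9303.
Δ = 1.3430 − 0.9303 = 0.4127.
(The classical prediction exceeds c; the relativistic result does not.)

Δ = 0.413c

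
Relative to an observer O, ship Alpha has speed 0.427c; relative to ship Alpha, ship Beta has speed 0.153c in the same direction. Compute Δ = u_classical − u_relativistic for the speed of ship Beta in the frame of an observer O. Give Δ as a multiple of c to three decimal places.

Galilean: u_cl = 0.153 + 0.427 = 0.5800.
Relativistic: u_rel = (0.153 + 0.427) / (1 + 0.153·0.427) = 0.5800/1.0653 = 0.5444.
Δ = 0.5800 − 0.5444 = 0.0356.

Δ = 0.036c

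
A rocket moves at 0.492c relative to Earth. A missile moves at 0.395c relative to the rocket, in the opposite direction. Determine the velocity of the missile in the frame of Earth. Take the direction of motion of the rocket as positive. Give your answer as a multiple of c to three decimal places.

With v = 0.492 and u' = -0.395 (in units of c),
u = (u' + v)/(1 + u'v/c²):
u = (-0.395 + 0.492) / (1 + (-0.395)·0.492) = 0.0970/0.8057 = 0.1204

+0.120c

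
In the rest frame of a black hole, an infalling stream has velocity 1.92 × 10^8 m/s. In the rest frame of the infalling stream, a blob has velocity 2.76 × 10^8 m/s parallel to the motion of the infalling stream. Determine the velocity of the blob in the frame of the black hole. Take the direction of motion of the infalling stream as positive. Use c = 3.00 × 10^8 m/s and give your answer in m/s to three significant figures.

2.95 × 10^8 m/s

In units of c (dividing by 3.00 × 10^8 m/s): v = 0.640, u' = 0.920.
u = (u' + v)/(1 + u'v/c²):
u = (0.920 + 0.640) / (1 + 0.920·0.640) = 1.5600/1.5888 = 0.9819
Converting back: u = 0.9819 × 3.00 × 10^8 m/s.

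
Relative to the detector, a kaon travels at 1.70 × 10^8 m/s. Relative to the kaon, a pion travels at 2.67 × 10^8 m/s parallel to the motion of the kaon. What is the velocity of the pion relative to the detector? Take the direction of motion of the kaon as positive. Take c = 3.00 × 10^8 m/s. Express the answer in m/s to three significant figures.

2.90 × 10^8 m/s

In units of c (dividing by 3.00 × 10^8 m/s): v = 0.567, u' = 0.890.
u = (u' + v)/(1 + u'v/c²):
u = (0.890 + 0.567) / (1 + 0.890·0.567) = 1.4567/1.5043 = 0.9683
Converting back: u = 0.9683 × 3.00 × 10^8 m/s.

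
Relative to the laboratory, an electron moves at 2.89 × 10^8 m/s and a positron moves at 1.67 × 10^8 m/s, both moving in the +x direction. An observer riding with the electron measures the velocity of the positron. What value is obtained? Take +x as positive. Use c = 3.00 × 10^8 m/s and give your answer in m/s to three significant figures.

β_A = 0.963, β_B = 0.557 (dividing each by c = 3.00 × 10^8 m/s).
Transform to A's frame with the inverse velocity-addition law: u' = (u − v)/(1 − uv/c²), taking u = β_B and v = β_A.
u' = (0.557 − 0.963) / (1 − (0.963)(0.557)) = -0.4067/0.4637 = -0.8769.
u' = -0.8769 × 3.00 × 10^8 m/s.

-2.63 × 10^8 m/s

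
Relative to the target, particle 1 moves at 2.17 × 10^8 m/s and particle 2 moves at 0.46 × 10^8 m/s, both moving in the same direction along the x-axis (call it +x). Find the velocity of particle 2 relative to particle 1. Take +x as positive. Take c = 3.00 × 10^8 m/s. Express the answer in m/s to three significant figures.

-1.92 × 10^8 m/s

β_A = 0.723, β_B = 0.153 (dividing each by c = 3.00 × 10^8 m/s).
Transform to A's frame with the inverse velocity-addition law: u' = (u − v)/(1 − uv/c²), taking u = β_B and v = β_A.
u' = (0.153 − 0.723) / (1 − (0.723)(0.153)) = -0.5700/0.8891 = -0.6411.
u' = -0.6411 × 3.00 × 10^8 m/s.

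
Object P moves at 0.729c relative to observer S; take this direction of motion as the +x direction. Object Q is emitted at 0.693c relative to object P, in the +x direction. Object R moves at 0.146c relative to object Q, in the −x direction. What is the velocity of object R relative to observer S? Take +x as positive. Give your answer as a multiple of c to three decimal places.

Apply u = (u' + v)/(1 + u'v/c²) successively, working outward toward observer S.
Start: velocity of object P relative to observer S = 0.7290c.
Compose with object Q (u' = 0.693 in object P frame): u_1 = (0.693 + 0.729) / (1 + 0.693·0.729) = 1.4220/1.5052 = 0.9447.
Compose with object R (u' = -0.146 in object Q frame): u_2 = (-0.146 + 0.945) / (1 + (-0.146)·0.945) = 0.7987/0.8621 = 0.9265.

+0.927c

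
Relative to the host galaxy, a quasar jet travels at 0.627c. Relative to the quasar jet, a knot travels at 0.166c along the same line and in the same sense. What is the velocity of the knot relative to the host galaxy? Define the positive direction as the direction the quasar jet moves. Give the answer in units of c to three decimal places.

0.718c

With v = 0.627 and u' = 0.166 (in units of c),
u = (u' + v)/(1 + u'v/c²):
u = (0.166 + 0.627) / (1 + 0.166·0.627) = 0.7930/1.1041 = 0.7182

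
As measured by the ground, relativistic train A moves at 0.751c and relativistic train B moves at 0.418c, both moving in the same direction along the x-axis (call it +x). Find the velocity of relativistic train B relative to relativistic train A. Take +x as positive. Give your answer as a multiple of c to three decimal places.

-0.485c

β_A = 0.751, β_B = 0.418.
Transform to A's frame with the inverse velocity-addition law: u' = (u − v)/(1 − uv/c²), taking u = β_B and v = β_A.
u' = (0.418 − 0.751) / (1 − (0.751)(0.418)) = -0.3330/0.6861 = -0.4854.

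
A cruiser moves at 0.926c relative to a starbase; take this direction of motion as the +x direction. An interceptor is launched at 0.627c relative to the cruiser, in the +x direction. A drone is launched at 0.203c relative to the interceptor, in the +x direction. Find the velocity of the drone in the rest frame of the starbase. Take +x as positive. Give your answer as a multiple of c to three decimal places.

Apply u = (u' + v)/(1 + u'v/c²) successively, working outward toward the starbase.
Start: velocity of the cruiser relative to the starbase = 0.9260c.
Compose with the interceptor (u' = 0.627 in the cruiser frame): u_1 = (0.627 + 0.926) / (1 + 0.627·0.926) = 1.5530/1.5806 = 0.9825.
Compose with the drone (u' = 0.203 in the interceptor frame): u_2 = (0.203 + 0.983) / (1 + 0.203·0.983) = 1.1855/1.1995 = 0.9884.

0.988c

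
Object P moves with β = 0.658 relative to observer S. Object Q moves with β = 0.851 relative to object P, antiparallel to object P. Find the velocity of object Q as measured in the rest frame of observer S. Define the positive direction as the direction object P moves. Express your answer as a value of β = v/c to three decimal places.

β = -0.439

With v = 0.658 and u' = -0.851 (in units of c),
u = (u' + v)/(1 + u'v/c²):
u = (-0.851 + 0.658) / (1 + (-0.851)·0.658) = -0.1930/0.4400 = -0.4386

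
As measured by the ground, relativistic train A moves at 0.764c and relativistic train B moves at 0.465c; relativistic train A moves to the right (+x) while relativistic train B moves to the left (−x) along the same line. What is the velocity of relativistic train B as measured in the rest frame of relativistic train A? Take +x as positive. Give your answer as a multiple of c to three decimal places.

β_A = 0.764, β_B = -0.465.
Transform to A's frame with the inverse velocity-addition law: u' = (u − v)/(1 − uv/c²), taking u = β_B and v = β_A.
u' = (-0.465 − 0.764) / (1 − (0.764)(-0.465)) = -1.2290/1.3553 = -0.9068.

-0.907c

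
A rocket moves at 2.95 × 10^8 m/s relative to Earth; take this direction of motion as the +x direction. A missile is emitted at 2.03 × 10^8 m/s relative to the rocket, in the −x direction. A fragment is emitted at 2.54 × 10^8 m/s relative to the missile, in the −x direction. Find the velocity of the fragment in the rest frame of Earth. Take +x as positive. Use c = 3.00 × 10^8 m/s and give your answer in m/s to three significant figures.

+9.35 × 10^7 m/s

Apply u = (u' + v)/(1 + u'v/c²) successively, working outward toward Earth.
(Dividing each given speed by c = 3.00 × 10^8 m/s to work in units of c.)
Start: velocity of the rocket relative to Earth = 0.9833c.
Compose with the missile (u' = -0.677 in the rocket frame): u_1 = (-0.677 + 0.983) / (1 + (-0.677)·0.983) = 0.3067/0.3346 = 0.9165.
Compose with the fragment (u' = -0.847 in the missile frame): u_2 = (-0.847 + 0.916) / (1 + (-0.847)·0.916) = 0.0698/0.2240 = 0.3116.
So u = 0.3116 × 3.00 × 10^8 m/s.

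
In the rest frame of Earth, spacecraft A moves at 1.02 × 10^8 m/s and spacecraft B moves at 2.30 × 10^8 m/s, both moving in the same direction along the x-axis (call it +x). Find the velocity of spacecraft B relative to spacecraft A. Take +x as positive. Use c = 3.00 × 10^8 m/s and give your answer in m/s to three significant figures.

+1.73 × 10^8 m/s

β_A = 0.340, β_B = 0.767 (dividing each by c = 3.00 × 10^8 m/s).
Transform to A's frame with the inverse velocity-addition law: u' = (u − v)/(1 − uv/c²), taking u = β_B and v = β_A.
u' = (0.767 − 0.340) / (1 − (0.340)(0.767)) = 0.4267/0.7393 = 0.5771.
u' = 0.5771 × 3.00 × 10^8 m/s.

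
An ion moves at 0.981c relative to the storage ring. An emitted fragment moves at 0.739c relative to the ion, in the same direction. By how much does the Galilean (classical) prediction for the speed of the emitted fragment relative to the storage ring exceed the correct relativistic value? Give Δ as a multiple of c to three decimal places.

Δ = 0.723c

Galilean: u_cl = 0.739 + 0.981 = 1.7200.
Relativistic: u_rel = (0.739 + 0.981) / (1 + 0.739·0.981) = 1.7200/1.7250 = 0.9971.
Δ = 1.7200 − 0.9971 = 0.7229.
(The classical prediction exceeds c; the relativistic result does not.)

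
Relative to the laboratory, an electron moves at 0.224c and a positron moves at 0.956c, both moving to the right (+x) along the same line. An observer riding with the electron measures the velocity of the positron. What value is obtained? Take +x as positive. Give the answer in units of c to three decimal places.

+0.931c

β_A = 0.224, β_B = 0.956.
Transform to A's frame with the inverse velocity-addition law: u' = (u − v)/(1 − uv/c²), taking u = β_B and v = β_A.
u' = (0.956 − 0.224) / (1 − (0.224)(0.956)) = 0.7320/0.7859 = 0.9315.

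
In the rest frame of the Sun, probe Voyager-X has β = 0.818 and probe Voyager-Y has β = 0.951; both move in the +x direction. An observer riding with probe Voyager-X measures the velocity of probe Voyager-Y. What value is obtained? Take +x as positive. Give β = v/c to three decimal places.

β_A = 0.818, β_B = 0.951.
Transform to A's frame with the inverse velocity-addition law: u' = (u − v)/(1 − uv/c²), taking u = β_B and v = β_A.
u' = (0.951 − 0.818) / (1 − (0.818)(0.951)) = 0.1330/0.2221 = 0.5989.

β = +0.599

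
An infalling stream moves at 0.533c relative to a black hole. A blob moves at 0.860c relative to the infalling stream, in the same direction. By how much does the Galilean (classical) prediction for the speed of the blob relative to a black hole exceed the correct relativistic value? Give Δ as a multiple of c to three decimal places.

Galilean: u_cl = 0.860 + 0.533 = 1.3930.
Relativistic: u_rel = (0.860 + 0.533) / (1 + 0.860·0.533) = 1.3930/1.4584 = 0.9552.
Δ = 1.3930 − 0.9552 = 0.4378.
(The classical prediction exceeds c; the relativistic result does not.)

Δ = 0.438c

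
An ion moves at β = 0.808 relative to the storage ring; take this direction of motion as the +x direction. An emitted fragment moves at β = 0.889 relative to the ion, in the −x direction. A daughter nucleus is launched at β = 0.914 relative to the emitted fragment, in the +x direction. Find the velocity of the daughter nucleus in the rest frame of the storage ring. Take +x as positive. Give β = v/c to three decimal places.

Apply u = (u' + v)/(1 + u'v/c²) successively, working outward toward the storage ring.
Start: velocity of the ion relative to the storage ring = 0.8080c.
Compose with the emitted fragment (u' = -0.889 in the ion frame): u_1 = (-0.889 + 0.808) / (1 + (-0.889)·0.808) = -0.0810/0.2817 = -0.2876.
Compose with the daughter nucleus (u' = 0.914 in the emitted fragment frame): u_2 = (0.914 + (-0.288)) / (1 + 0.914·(-0.288)) = 0.6264/0.7372 = 0.8498.

β = +0.850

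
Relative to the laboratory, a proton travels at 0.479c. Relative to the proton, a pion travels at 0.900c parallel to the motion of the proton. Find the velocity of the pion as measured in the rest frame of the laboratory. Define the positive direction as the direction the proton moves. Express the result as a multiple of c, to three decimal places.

0.964c

With v = 0.479 and u' = 0.900 (in units of c),
u = (u' + v)/(1 + u'v/c²):
u = (0.900 + 0.479) / (1 + 0.900·0.479) = 1.3790/1.4311 = 0.9636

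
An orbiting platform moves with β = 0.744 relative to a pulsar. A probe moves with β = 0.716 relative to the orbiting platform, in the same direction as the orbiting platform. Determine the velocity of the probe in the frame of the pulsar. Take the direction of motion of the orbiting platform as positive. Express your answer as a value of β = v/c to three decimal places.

With v = 0.744 and u' = 0.716 (in units of c),
u = (u' + v)/(1 + u'v/c²):
u = (0.716 + 0.744) / (1 + 0.716·0.744) = 1.4600/1.5327 = 0.9526
(Galilean addition would give +1.460c, exceeding c.)

β = 0.953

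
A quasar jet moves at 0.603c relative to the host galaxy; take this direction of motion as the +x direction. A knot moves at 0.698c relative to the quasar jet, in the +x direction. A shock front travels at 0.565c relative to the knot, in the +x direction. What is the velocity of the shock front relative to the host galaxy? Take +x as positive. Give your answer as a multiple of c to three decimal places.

0.976c

Apply u = (u' + v)/(1 + u'v/c²) successively, working outward toward the host galaxy.
Start: velocity of the quasar jet relative to the host galaxy = 0.6030c.
Compose with the knot (u' = 0.698 in the quasar jet frame): u_1 = (0.698 + 0.603) / (1 + 0.698·0.603) = 1.3010/1.4209 = 0.9156.
Compose with the shock front (u' = 0.565 in the knot frame): u_2 = (0.565 + 0.916) / (1 + 0.565·0.916) = 1.4806/1.5173 = 0.9758.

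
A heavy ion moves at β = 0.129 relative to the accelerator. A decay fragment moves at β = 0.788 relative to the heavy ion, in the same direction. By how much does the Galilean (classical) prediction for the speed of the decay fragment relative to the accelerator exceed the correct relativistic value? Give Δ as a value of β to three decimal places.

Galilean: u_cl = 0.788 + 0.129 = 0.9170.
Relativistic: u_rel = (0.788 + 0.129) / (1 + 0.788·0.129) = 0.9170/1.1017 = 0.8324.
Δ = 0.9170 − 0.8324 = 0.0846.

Δ = 0.085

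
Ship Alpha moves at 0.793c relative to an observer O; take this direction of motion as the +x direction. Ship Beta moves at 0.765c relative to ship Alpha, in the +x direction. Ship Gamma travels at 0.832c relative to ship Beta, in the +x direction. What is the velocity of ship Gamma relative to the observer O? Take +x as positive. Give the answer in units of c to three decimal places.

Apply u = (u' + v)/(1 + u'v/c²) successively, working outward toward the observer O.
Start: velocity of ship Alpha relative to the observer O = 0.7930c.
Compose with ship Beta (u' = 0.765 in ship Alpha frame): u_1 = (0.765 + 0.793) / (1 + 0.765·0.793) = 1.5580/1.6066 = 0.9697.
Compose with ship Gamma (u' = 0.832 in ship Beta frame): u_2 = (0.832 + 0.970) / (1 + 0.832·0.970) = 1.8017/1.8068 = 0.9972.

0.997c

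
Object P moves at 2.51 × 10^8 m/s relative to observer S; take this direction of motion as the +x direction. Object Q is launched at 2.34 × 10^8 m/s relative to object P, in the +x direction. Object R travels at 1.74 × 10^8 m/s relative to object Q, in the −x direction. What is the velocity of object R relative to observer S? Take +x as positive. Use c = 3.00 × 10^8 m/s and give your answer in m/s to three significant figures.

Apply u = (u' + v)/(1 + u'v/c²) successively, working outward toward observer S.
(Dividing each given speed by c = 3.00 × 10^8 m/s to work in units of c.)
Start: velocity of object P relative to observer S = 0.8367c.
Compose with object Q (u' = 0.780 in object P frame): u_1 = (0.780 + 0.837) / (1 + 0.780·0.837) = 1.6167/1.6526 = 0.9783.
Compose with object R (u' = -0.580 in object Q frame): u_2 = (-0.580 + 0.978) / (1 + (-0.580)·0.978) = 0.3983/0.4326 = 0.9206.
So u = 0.9206 × 3.00 × 10^8 m/s.

+2.76 × 10^8 m/s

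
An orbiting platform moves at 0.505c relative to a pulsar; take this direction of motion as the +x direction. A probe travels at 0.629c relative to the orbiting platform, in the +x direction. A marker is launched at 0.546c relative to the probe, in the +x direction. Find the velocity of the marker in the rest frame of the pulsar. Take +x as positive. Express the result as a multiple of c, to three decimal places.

0.957c

Apply u = (u' + v)/(1 + u'v/c²) successively, working outward toward the pulsar.
Start: velocity of the orbiting platform relative to the pulsar = 0.5050c.
Compose with the probe (u' = 0.629 in the orbiting platform frame): u_1 = (0.629 + 0.505) / (1 + 0.629·0.505) = 1.1340/1.3176 = 0.8606.
Compose with the marker (u' = 0.546 in the probe frame): u_2 = (0.546 + 0.861) / (1 + 0.546·0.861) = 1.4066/1.4699 = 0.9570.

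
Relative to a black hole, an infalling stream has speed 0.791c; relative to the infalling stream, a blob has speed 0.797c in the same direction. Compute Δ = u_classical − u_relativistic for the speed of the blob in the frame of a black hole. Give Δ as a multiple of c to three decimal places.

Δ = 0.614c

Galilean: u_cl = 0.797 + 0.791 = 1.5880.
Relativistic: u_rel = (0.797 + 0.791) / (1 + 0.797·0.791) = 1.5880/1.6304 = 0.9740.
Δ = 1.5880 − 0.9740 = 0.6140.
(The classical prediction exceeds c; the relativistic result does not.)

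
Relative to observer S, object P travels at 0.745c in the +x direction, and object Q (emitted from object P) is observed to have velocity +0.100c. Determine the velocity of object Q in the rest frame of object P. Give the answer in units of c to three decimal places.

-0.697c

Invert the composition law: u' = (u − v)/(1 − uv/c²).
u' = (0.100 − 0.745) / (1 − (0.100)(0.745)) = -0.6450/0.9255 = -0.6969.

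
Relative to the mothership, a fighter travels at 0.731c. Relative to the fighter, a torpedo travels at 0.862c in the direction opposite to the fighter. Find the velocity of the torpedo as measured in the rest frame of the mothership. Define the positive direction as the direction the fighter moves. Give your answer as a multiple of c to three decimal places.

With v = 0.731 and u' = -0.862 (in units of c),
u = (u' + v)/(1 + u'v/c²):
u = (-0.862 + 0.731) / (1 + (-0.862)·0.731) = -0.1310/0.3699 = -0.3542
(Galilean addition would give -0.131c.)

-0.354c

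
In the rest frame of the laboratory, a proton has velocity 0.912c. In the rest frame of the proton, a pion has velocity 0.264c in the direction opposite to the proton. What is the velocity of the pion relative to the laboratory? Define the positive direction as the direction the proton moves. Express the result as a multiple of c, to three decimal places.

With v = 0.912 and u' = -0.264 (in units of c),
u = (u' + v)/(1 + u'v/c²):
u = (-0.264 + 0.912) / (1 + (-0.264)·0.912) = 0.6480/0.7592 = 0.8535

+0.853c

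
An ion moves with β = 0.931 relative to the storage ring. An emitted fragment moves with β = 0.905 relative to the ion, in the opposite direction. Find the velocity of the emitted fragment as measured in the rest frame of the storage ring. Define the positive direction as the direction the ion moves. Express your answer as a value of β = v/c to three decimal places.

β = +0.165

With v = 0.931 and u' = -0.905 (in units of c),
u = (u' + v)/(1 + u'v/c²):
u = (-0.905 + 0.931) / (1 + (-0.905)·0.931) = 0.0260/0.1574 = 0.1651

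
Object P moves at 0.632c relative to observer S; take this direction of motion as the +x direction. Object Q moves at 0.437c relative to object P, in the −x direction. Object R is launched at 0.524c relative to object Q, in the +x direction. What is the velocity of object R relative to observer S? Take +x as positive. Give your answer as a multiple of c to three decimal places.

Apply u = (u' + v)/(1 + u'v/c²) successively, working outward toward observer S.
Start: velocity of object P relative to observer S = 0.6320c.
Compose with object Q (u' = -0.437 in object P frame): u_1 = (-0.437 + 0.632) / (1 + (-0.437)·0.632) = 0.1950/0.7238 = 0.2694.
Compose with object R (u' = 0.524 in object Q frame): u_2 = (0.524 + 0.269) / (1 + 0.524·0.269) = 0.7934/1.1412 = 0.6953.

+0.695c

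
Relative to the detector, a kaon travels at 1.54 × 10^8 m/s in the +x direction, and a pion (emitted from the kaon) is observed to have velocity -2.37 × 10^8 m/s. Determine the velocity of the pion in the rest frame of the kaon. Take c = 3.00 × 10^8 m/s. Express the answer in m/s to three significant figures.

-2.78 × 10^8 m/s

v = 0.513c, u = -0.790c.
Invert the composition law: u' = (u − v)/(1 − uv/c²).
u' = (-0.790 − 0.513) / (1 − (-0.790)(0.513)) = -1.3033/1.4055 = -0.9273.
u' = -0.9273 × 3.00 × 10^8 m/s.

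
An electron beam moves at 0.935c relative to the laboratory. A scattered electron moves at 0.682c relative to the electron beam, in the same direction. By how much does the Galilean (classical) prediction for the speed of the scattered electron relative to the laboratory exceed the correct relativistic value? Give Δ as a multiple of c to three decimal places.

Galilean: u_cl = 0.682 + 0.935 = 1.6170.
Relativistic: u_rel = (0.682 + 0.935) / (1 + 0.682·0.935) = 1.6170/1.6377 = 0.9874.
Δ = 1.6170 − 0.9874 = 0.6296.
(The classical prediction exceeds c; the relativistic result does not.)

Δ = 0.630c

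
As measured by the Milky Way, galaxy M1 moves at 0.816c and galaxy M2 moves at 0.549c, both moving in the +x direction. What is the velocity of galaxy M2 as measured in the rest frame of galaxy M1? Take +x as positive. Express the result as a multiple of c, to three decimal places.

β_A = 0.816, β_B = 0.549.
Transform to A's frame with the inverse velocity-addition law: u' = (u − v)/(1 − uv/c²), taking u = β_B and v = β_A.
u' = (0.549 − 0.816) / (1 − (0.816)(0.549)) = -0.2670/0.5520 = -0.4837.

-0.484c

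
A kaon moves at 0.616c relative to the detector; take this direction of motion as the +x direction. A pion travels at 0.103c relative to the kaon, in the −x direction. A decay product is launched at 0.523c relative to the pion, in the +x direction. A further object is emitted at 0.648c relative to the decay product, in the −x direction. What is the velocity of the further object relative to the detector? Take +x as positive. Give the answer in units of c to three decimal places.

+0.400c

Apply u = (u' + v)/(1 + u'v/c²) successively, working outward toward the detector.
Start: velocity of the kaon relative to the detector = 0.6160c.
Compose with the pion (u' = -0.103 in the kaon frame): u_1 = (-0.103 + 0.616) / (1 + (-0.103)·0.616) = 0.5130/0.9366 = 0.5478.
Compose with the decay product (u' = 0.523 in the pion frame): u_2 = (0.523 + 0.548) / (1 + 0.523·0.548) = 1.0708/1.2865 = 0.8323.
Compose with the further object (u' = -0.648 in the decay product frame): u_3 = (-0.648 + 0.832) / (1 + (-0.648)·0.832) = 0.1843/0.4607 = 0.4001.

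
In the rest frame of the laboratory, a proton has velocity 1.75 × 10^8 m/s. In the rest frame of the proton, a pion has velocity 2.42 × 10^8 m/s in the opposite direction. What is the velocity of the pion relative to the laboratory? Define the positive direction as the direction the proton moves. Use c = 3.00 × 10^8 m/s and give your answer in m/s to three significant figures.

-1.27 × 10^8 m/s

In units of c (dividing by 3.00 × 10^8 m/s): v = 0.583, u' = -0.807.
u = (u' + v)/(1 + u'v/c²):
u = (-0.807 + 0.583) / (1 + (-0.807)·0.583) = -0.2233/0.5294 = -0.4218
(Galilean addition would give -0.223c.)
Converting back: u = -0.4218 × 3.00 × 10^8 m/s.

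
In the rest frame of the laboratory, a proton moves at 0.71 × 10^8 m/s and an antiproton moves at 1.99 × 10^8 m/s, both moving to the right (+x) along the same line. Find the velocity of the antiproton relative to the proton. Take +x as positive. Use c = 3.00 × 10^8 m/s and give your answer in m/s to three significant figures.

+1.52 × 10^8 m/s

β_A = 0.237, β_B = 0.663 (dividing each by c = 3.00 × 10^8 m/s).
Transform to A's frame with the inverse velocity-addition law: u' = (u − v)/(1 − uv/c²), taking u = β_B and v = β_A.
u' = (0.663 − 0.237) / (1 − (0.237)(0.663)) = 0.4267/0.8430 = 0.5061.
u' = 0.5061 × 3.00 × 10^8 m/s.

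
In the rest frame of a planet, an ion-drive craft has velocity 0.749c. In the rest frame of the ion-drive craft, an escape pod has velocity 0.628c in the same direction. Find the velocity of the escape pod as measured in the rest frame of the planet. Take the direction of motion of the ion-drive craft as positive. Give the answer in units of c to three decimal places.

With v = 0.749 and u' = 0.628 (in units of c),
u = (u' + v)/(1 + u'v/c²):
u = (0.628 + 0.749) / (1 + 0.628·0.749) = 1.3770/1.4704 = 0.9365
(Galilean addition would give +1.377c, exceeding c.)

0.936c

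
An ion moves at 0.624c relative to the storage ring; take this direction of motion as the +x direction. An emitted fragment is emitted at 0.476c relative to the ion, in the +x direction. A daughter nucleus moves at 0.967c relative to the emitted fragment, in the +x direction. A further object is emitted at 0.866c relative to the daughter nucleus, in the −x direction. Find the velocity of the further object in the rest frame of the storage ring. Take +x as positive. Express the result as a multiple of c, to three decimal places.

+0.962c

Apply u = (u' + v)/(1 + u'v/c²) successively, working outward toward the storage ring.
Start: velocity of the ion relative to the storage ring = 0.6240c.
Compose with the emitted fragment (u' = 0.476 in the ion frame): u_1 = (0.476 + 0.624) / (1 + 0.476·0.624) = 1.1000/1.2970 = 0.8481.
Compose with the daughter nucleus (u' = 0.967 in the emitted fragment frame): u_2 = (0.967 + 0.848) / (1 + 0.967·0.848) = 1.8151/1.8201 = 0.9972.
Compose with the further object (u' = -0.866 in the daughter nucleus frame): u_3 = (-0.866 + 0.997) / (1 + (-0.866)·0.997) = 0.1312/0.1364 = 0.9623.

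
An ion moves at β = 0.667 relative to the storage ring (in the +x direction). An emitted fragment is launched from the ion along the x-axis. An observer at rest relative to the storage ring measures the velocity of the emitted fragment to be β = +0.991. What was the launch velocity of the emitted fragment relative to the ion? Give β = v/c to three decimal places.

Invert the composition law: u' = (u − v)/(1 − uv/c²).
u' = (0.991 − 0.667) / (1 − (0.991)(0.667)) = 0.3240/0.3390 = 0.9557.

β = +0.956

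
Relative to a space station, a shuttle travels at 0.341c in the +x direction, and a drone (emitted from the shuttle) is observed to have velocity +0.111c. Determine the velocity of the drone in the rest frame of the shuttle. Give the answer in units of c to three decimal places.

-0.239c

Invert the composition law: u' = (u − v)/(1 − uv/c²).
u' = (0.111 − 0.341) / (1 − (0.111)(0.341)) = -0.2300/0.9621 = -0.2390.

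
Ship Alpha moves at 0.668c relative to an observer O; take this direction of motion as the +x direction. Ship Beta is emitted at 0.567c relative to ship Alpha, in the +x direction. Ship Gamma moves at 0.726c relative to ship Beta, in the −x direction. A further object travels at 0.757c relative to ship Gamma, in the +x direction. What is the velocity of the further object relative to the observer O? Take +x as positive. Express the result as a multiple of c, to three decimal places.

+0.909c

Apply u = (u' + v)/(1 + u'v/c²) successively, working outward toward the observer O.
Start: velocity of ship Alpha relative to the observer O = 0.6680c.
Compose with ship Beta (u' = 0.567 in ship Alpha frame): u_1 = (0.567 + 0.668) / (1 + 0.567·0.668) = 1.2350/1.3788 = 0.8957.
Compose with ship Gamma (u' = -0.726 in ship Beta frame): u_2 = (-0.726 + 0.896) / (1 + (-0.726)·0.896) = 0.1697/0.3497 = 0.4854.
Compose with the further object (u' = 0.757 in ship Gamma frame): u_3 = (0.757 + 0.485) / (1 + 0.757·0.485) = 1.2424/1.3674 = 0.9085.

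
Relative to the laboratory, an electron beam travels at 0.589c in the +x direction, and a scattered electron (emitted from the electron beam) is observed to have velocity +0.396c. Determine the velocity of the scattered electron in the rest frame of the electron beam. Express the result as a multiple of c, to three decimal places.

Invert the composition law: u' = (u − v)/(1 − uv/c²).
u' = (0.396 − 0.589) / (1 − (0.396)(0.589)) = -0.1930/0.7668 = -0.2517.

-0.252c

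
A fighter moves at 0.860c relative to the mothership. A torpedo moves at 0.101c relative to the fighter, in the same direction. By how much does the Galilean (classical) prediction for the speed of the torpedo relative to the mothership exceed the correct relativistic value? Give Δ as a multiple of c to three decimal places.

Δ = 0.077c

Galilean: u_cl = 0.101 + 0.860 = 0.9610.
Relativistic: u_rel = (0.101 + 0.860) / (1 + 0.101·0.860) = 0.9610/1.0869 = 0.8842.
Δ = 0.9610 − 0.8842 = 0.0768.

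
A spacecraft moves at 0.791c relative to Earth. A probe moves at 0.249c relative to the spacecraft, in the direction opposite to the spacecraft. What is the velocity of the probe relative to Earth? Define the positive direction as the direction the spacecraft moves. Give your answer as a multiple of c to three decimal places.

With v = 0.791 and u' = -0.249 (in units of c),
u = (u' + v)/(1 + u'v/c²):
u = (-0.249 + 0.791) / (1 + (-0.249)·0.791) = 0.5420/0.8030 = 0.6749

+0.675c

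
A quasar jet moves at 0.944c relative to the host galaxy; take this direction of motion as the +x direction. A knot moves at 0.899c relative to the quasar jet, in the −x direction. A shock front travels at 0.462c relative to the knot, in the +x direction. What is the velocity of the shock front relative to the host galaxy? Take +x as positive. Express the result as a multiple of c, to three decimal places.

Apply u = (u' + v)/(1 + u'v/c²) successively, working outward toward the host galaxy.
Start: velocity of the quasar jet relative to the host galaxy = 0.9440c.
Compose with the knot (u' = -0.899 in the quasar jet frame): u_1 = (-0.899 + 0.944) / (1 + (-0.899)·0.944) = 0.0450/0.1513 = 0.2973.
Compose with the shock front (u' = 0.462 in the knot frame): u_2 = (0.462 + 0.297) / (1 + 0.462·0.297) = 0.7593/1.1374 = 0.6676.

+0.668c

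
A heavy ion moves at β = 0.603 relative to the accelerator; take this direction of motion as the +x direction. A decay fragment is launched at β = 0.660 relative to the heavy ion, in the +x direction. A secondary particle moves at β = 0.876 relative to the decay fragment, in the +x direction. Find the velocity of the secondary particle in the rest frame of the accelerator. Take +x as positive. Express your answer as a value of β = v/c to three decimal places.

β = 0.993

Apply u = (u' + v)/(1 + u'v/c²) successively, working outward toward the accelerator.
Start: velocity of the heavy ion relative to the accelerator = 0.6030c.
Compose with the decay fragment (u' = 0.660 in the heavy ion frame): u_1 = (0.660 + 0.603) / (1 + 0.660·0.603) = 1.2630/1.3980 = 0.9034.
Compose with the secondary particle (u' = 0.876 in the decay fragment frame): u_2 = (0.876 + 0.903) / (1 + 0.876·0.903) = 1.7794/1.7914 = 0.9933.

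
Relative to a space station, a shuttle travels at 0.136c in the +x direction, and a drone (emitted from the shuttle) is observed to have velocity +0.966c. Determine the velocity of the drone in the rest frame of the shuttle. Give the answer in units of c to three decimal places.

+0.956c

Invert the composition law: u' = (u − v)/(1 − uv/c²).
u' = (0.966 − 0.136) / (1 − (0.966)(0.136)) = 0.8300/0.8686 = 0.9555.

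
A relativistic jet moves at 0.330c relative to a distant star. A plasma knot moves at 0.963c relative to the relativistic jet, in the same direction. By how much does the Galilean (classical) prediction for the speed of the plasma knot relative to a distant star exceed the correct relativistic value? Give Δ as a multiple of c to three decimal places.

Δ = 0.312c

Galilean: u_cl = 0.963 + 0.330 = 1.2930.
Relativistic: u_rel = (0.963 + 0.330) / (1 + 0.963·0.330) = 1.2930/1.3178 = 0.9812.
Δ = 1.2930 − 0.9812 = 0.3118.
(The classical prediction exceeds c; the relativistic result does not.)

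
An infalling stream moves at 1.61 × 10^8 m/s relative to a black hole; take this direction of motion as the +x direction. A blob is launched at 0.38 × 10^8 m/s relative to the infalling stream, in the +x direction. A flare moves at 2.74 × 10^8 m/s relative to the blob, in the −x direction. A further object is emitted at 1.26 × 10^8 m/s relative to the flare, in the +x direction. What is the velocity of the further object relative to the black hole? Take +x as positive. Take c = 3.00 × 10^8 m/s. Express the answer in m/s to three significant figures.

Apply u = (u' + v)/(1 + u'v/c²) successively, working outward toward the black hole.
(Dividing each given speed by c = 3.00 × 10^8 m/s to work in units of c.)
Start: velocity of the infalling stream relative to the black hole = 0.5367c.
Compose with the blob (u' = 0.127 in the infalling stream frame): u_1 = (0.127 + 0.537) / (1 + 0.127·0.537) = 0.6633/1.0680 = 0.6211.
Compose with the flare (u' = -0.913 in the blob frame): u_2 = (-0.913 + 0.621) / (1 + (-0.913)·0.621) = -0.2922/0.4327 = -0.6753.
Compose with the further object (u' = 0.420 in the flare frame): u_3 = (0.420 + (-0.675)) / (1 + 0.420·(-0.675)) = -0.2553/0.7164 = -0.3564.
So u = -0.3564 × 3.00 × 10^8 m/s.

-1.07 × 10^8 m/s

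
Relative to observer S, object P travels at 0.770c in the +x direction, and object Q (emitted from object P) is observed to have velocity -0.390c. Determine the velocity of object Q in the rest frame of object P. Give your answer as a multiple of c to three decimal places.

Invert the composition law: u' = (u − v)/(1 − uv/c²).
u' = (-0.390 − 0.770) / (1 − (-0.390)(0.770)) = -1.1600/1.3003 = -0.8921.

-0.892c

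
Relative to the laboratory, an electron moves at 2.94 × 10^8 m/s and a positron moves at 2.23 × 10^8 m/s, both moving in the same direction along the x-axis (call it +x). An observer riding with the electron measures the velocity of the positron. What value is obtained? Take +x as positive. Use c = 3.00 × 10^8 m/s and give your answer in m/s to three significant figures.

β_A = 0.980, β_B = 0.743 (dividing each by c = 3.00 × 10^8 m/s).
Transform to A's frame with the inverse velocity-addition law: u' = (u − v)/(1 − uv/c²), taking u = β_B and v = β_A.
u' = (0.743 − 0.980) / (1 − (0.980)(0.743)) = -0.2367/0.2715 = -0.8716.
u' = -0.8716 × 3.00 × 10^8 m/s.

-2.61 × 10^8 m/s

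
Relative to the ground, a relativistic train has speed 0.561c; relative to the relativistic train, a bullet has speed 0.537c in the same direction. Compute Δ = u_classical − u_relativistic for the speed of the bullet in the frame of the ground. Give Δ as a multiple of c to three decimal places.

Galilean: u_cl = 0.537 + 0.561 = 1.0980.
Relativistic: u_rel = (0.537 + 0.561) / (1 + 0.537·0.561) = 1.0980/1.3013 = 0.8438.
Δ = 1.0980 − 0.8438 = 0.2542.
(The classical prediction exceeds c; the relativistic result does not.)

Δ = 0.254c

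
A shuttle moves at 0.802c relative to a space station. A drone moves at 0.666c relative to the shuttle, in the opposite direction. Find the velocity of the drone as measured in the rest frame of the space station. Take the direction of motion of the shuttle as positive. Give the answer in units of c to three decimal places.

+0.292c

With v = 0.802 and u' = -0.666 (in units of c),
u = (u' + v)/(1 + u'v/c²):
u = (-0.666 + 0.802) / (1 + (-0.666)·0.802) = 0.1360/0.4659 = 0.2919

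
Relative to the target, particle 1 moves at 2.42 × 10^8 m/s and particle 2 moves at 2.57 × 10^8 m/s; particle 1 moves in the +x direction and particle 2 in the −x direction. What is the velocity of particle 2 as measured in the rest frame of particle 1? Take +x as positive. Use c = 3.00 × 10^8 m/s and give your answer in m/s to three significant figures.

-2.95 × 10^8 m/s

β_A = 0.807, β_B = -0.857 (dividing each by c = 3.00 × 10^8 m/s).
Transform to A's frame with the inverse velocity-addition law: u' = (u − v)/(1 − uv/c²), taking u = β_B and v = β_A.
u' = (-0.857 − 0.807) / (1 − (0.807)(-0.857)) = -1.6633/1.6910 = -0.9836.
u' = -0.9836 × 3.00 × 10^8 m/s.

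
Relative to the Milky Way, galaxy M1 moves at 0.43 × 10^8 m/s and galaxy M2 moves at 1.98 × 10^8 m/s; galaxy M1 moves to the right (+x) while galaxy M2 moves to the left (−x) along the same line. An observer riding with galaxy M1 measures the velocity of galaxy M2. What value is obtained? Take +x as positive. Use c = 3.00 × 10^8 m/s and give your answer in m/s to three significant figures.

β_A = 0.143, β_B = -0.660 (dividing each by c = 3.00 × 10^8 m/s).
Transform to A's frame with the inverse velocity-addition law: u' = (u − v)/(1 − uv/c²), taking u = β_B and v = β_A.
u' = (-0.660 − 0.143) / (1 − (0.143)(-0.660)) = -0.8033/1.0946 = -0.7339.
u' = -0.7339 × 3.00 × 10^8 m/s.

-2.20 × 10^8 m/s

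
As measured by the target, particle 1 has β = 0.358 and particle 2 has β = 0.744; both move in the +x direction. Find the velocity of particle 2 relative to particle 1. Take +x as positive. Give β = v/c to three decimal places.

β = +0.526

β_A = 0.358, β_B = 0.744.
Transform to A's frame with the inverse velocity-addition law: u' = (u − v)/(1 − uv/c²), taking u = β_B and v = β_A.
u' = (0.744 − 0.358) / (1 − (0.358)(0.744)) = 0.3860/0.7336 = 0.5261.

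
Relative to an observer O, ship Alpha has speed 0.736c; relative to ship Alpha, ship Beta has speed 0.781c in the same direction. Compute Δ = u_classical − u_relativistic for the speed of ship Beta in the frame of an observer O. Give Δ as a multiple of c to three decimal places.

Δ = 0.554c

Galilean: u_cl = 0.781 + 0.736 = 1.5170.
Relativistic: u_rel = (0.781 + 0.736) / (1 + 0.781·0.736) = 1.5170/1.5748 = 0.9633.
Δ = 1.5170 − 0.9633 = 0.5537.
(The classical prediction exceeds c; the relativistic result does not.)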